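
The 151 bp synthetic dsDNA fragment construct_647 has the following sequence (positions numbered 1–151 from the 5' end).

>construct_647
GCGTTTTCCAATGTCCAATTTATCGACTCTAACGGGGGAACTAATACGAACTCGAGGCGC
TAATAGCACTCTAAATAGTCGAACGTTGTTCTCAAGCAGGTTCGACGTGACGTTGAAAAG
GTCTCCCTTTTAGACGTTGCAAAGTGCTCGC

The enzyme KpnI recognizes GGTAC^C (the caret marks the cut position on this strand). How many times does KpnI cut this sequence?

No occurrence of GGTACC is present in the sequence.
KpnI does not cut: 0 sites.

0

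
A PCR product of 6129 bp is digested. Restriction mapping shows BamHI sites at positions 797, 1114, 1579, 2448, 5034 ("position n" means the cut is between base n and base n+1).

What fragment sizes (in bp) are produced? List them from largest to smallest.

2586, 1095, 869, 797, 465, 317 bp

Linear molecule, 5 cuts → 6 fragments:
  797 − 0 = 797 bp
  1114 − 797 = 317 bp
  1579 − 1114 = 465 bp
  2448 − 1579 = 869 bp
  5034 − 2448 = 2586 bp
  6129 − 5034 = 1095 bp
Sorted largest to smallest: 2586, 1095, 869, 797, 465, 317 bp.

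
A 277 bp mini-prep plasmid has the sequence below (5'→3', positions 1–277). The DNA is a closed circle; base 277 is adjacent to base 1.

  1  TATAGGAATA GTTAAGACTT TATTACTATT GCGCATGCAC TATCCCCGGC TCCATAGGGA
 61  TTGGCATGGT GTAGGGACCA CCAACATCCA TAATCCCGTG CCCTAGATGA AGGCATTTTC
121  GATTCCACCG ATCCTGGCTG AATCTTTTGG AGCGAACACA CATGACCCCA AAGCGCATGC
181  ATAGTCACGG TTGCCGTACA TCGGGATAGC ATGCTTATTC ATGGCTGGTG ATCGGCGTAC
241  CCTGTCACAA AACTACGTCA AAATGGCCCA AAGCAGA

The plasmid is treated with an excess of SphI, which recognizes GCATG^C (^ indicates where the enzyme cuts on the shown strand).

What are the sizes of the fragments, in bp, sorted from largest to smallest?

SphI sites (GCATGC) start at positions 33, 175, 209.
SphI cuts after base 5 of each site (before the last base), so after positions 37, 179, 213.
Circular molecule, 3 cuts → 3 fragments:
  38–179 → 142 bp
  180–213 → 34 bp
  214–277 then 1–37 → 64 + 37 = 101 bp
Sorted largest to smallest: 142, 101, 34 bp.

142, 101, 34 bp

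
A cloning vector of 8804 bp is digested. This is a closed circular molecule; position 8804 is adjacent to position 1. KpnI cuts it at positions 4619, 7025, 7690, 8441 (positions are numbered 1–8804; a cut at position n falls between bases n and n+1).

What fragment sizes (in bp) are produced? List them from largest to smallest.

Circular molecule, 4 cuts → 4 fragments:
  7025 − 4619 = 2406 bp
  7690 − 7025 = 665 bp
  8441 − 7690 = 751 bp
  wrap: 8804 − 8441 + 4619 = 4982 bp
Sorted largest to smallest: 4982, 2406, 751, 665 bp.

4982, 2406, 751, 665 bp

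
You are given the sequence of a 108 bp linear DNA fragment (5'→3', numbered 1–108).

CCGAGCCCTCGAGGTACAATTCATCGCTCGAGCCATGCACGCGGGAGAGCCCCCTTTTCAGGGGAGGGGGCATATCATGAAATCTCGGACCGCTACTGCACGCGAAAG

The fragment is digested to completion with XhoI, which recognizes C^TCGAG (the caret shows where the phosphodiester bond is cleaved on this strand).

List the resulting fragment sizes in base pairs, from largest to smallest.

XhoI sites (CTCGAG) start at positions 8, 27.
XhoI cuts after the first base of each site, so after positions 8, 27.
Linear molecule, 2 cuts → 3 fragments:
  1–8 → 8 bp
  9–27 → 19 bp
  28–108 → 81 bp
Sorted largest to smallest: 81, 19, 8 bp.

81, 19, 8 bp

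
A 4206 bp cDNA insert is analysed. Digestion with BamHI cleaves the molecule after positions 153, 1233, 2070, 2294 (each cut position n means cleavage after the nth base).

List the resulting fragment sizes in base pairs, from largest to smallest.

1912, 1080, 837, 224, 153 bp

Linear molecule, 4 cuts → 5 fragments:
  153 − 0 = 153 bp
  1233 − 153 = 1080 bp
  2070 − 1233 = 837 bp
  2294 − 2070 = 224 bp
  4206 − 2294 = 1912 bp
Sorted largest to smallest: 1912, 1080, 837, 224, 153 bp.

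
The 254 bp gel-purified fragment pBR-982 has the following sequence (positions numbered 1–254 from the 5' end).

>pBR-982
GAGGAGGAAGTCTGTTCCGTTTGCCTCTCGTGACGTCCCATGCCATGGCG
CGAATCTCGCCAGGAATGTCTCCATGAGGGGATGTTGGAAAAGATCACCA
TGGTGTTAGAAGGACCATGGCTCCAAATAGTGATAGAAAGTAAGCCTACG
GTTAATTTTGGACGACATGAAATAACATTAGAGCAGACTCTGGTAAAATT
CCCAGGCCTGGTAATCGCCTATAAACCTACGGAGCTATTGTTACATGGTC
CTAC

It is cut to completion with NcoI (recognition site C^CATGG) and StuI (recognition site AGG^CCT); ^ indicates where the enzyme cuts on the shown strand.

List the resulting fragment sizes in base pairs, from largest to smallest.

NcoI sites (CCATGG) start at positions 43, 98, 115.
NcoI cuts after the first base of each site, so after positions 43, 98, 115.
The StuI site (AGGCCT) starts at position 204.
StuI cuts after base 3 of each site, so after position 206.
Combined cut positions: 43, 98, 115, 206.
Linear molecule, 4 cuts → 5 fragments:
  1–43 → 43 bp
  44–98 → 55 bp
  99–115 → 17 bp
  116–206 → 91 bp
  207–254 → 48 bp
Sorted largest to smallest: 91, 55, 48, 43, 17 bp.

91, 55, 48, 43, 17 bp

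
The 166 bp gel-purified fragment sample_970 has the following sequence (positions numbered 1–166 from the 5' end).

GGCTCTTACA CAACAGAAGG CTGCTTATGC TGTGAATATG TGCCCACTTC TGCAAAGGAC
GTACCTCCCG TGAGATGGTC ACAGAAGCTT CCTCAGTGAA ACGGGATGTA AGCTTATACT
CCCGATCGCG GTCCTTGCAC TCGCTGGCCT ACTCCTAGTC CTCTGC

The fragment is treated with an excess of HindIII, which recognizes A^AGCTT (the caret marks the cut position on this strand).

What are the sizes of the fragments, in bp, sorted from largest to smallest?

HindIII sites (AAGCTT) start at positions 85, 110.
HindIII cuts after the first base of each site, so after positions 85, 110.
Linear molecule, 2 cuts → 3 fragments:
  1–85 → 85 bp
  86–110 → 25 bp
  111–166 → 56 bp
Sorted largest to smallest: 85, 56, 25 bp.

85, 56, 25 bp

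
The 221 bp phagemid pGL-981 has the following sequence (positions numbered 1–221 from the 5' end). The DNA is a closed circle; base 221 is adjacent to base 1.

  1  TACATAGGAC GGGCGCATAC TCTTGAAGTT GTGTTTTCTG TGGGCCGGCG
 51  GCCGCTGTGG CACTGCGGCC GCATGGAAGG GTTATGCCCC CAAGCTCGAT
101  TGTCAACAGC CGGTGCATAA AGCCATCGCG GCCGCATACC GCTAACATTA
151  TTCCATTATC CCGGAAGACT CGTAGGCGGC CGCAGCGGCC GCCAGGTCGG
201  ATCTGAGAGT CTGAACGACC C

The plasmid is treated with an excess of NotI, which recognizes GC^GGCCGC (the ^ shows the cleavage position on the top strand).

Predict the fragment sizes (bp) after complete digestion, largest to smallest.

NotI sites (GCGGCCGC) start at positions 48, 65, 128, 176, 185.
NotI cuts after base 2 of each site, so after positions 49, 66, 129, 177, 186.
Circular molecule, 5 cuts → 5 fragments:
  50–66 → 17 bp
  67–129 → 63 bp
  130–177 → 48 bp
  178–186 → 9 bp
  187–221 then 1–49 → 35 + 49 = 84 bp
Sorted largest to smallest: 84, 63, 48, 17, 9 bp.

84, 63, 48, 17, 9 bp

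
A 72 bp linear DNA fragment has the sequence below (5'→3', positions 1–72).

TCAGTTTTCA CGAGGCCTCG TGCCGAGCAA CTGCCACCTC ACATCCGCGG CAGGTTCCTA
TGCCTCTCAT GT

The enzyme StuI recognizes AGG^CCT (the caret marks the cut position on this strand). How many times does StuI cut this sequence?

1

AGGCCT occurs starting at position 13.
StuI cuts at 1 site.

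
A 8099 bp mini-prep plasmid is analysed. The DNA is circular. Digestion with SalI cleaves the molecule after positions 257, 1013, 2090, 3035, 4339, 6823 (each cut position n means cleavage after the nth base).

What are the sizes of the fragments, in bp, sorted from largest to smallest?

2484, 1533, 1304, 1077, 945, 756 bp

Circular molecule, 6 cuts → 6 fragments:
  1013 − 257 = 756 bp
  2090 − 1013 = 1077 bp
  3035 − 2090 = 945 bp
  4339 − 3035 = 1304 bp
  6823 − 4339 = 2484 bp
  wrap: 8099 − 6823 + 257 = 1533 bp
Sorted largest to smallest: 2484, 1533, 1304, 1077, 945, 756 bp.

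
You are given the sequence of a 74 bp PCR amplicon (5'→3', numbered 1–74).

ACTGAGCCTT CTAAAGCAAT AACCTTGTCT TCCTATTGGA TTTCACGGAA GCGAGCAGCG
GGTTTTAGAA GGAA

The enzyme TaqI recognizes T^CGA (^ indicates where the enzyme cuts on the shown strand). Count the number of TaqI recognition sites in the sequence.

No occurrence of TCGA is present in the sequence.
TaqI does not cut: 0 sites.

0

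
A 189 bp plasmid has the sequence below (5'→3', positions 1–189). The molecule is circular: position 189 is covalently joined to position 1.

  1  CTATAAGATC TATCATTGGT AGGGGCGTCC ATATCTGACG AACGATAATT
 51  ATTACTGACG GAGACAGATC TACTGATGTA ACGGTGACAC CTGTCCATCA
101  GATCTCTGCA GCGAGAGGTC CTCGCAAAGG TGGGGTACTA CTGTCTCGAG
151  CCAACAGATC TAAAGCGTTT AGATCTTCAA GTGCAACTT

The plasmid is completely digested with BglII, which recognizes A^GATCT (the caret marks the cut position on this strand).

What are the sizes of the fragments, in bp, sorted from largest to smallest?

60, 56, 34, 24, 15 bp

BglII sites (AGATCT) start at positions 6, 66, 100, 156, 171.
BglII cuts after the first base of each site, so after positions 6, 66, 100, 156, 171.
Circular molecule, 5 cuts → 5 fragments:
  7–66 → 60 bp
  67–100 → 34 bp
  101–156 → 56 bp
  157–171 → 15 bp
  172–189 then 1–6 → 18 + 6 = 24 bp
Sorted largest to smallest: 60, 56, 34, 24, 15 bp.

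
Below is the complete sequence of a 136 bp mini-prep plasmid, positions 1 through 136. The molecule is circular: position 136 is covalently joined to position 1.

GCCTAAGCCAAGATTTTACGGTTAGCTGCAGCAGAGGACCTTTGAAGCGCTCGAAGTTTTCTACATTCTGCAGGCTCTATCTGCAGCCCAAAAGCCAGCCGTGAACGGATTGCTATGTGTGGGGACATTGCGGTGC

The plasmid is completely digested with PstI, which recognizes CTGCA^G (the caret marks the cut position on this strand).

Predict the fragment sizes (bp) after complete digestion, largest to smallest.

PstI sites (CTGCAG) start at positions 26, 68, 81.
PstI cuts after base 5 of each site (before the last base), so after positions 30, 72, 85.
Circular molecule, 3 cuts → 3 fragments:
  31–72 → 42 bp
  73–85 → 13 bp
  86–136 then 1–30 → 51 + 30 = 81 bp
Sorted largest to smallest: 81, 42, 13 bp.

81, 42, 13 bp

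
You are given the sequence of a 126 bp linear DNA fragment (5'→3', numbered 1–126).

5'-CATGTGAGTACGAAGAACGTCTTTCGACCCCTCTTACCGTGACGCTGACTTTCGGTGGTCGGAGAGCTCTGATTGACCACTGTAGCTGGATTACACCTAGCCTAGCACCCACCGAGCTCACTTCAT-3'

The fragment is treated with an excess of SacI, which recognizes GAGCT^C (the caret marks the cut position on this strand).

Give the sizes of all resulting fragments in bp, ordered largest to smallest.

68, 50, 8 bp

SacI sites (GAGCTC) start at positions 64, 114.
SacI cuts after base 5 of each site (before the last base), so after positions 68, 118.
Linear molecule, 2 cuts → 3 fragments:
  1–68 → 68 bp
  69–118 → 50 bp
  119–126 → 8 bp
Sorted largest to smallest: 68, 50, 8 bp.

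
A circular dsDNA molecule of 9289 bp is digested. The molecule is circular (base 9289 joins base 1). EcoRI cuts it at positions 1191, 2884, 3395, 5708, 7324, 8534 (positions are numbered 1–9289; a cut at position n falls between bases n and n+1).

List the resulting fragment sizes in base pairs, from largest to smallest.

Circular molecule, 6 cuts → 6 fragments:
  2884 − 1191 = 1693 bp
  3395 − 2884 = 511 bp
  5708 − 3395 = 2313 bp
  7324 − 5708 = 1616 bp
  8534 − 7324 = 1210 bp
  wrap: 9289 − 8534 + 1191 = 1946 bp
Sorted largest to smallest: 2313, 1946, 1693, 1616, 1210, 511 bp.

2313, 1946, 1693, 1616, 1210, 511 bp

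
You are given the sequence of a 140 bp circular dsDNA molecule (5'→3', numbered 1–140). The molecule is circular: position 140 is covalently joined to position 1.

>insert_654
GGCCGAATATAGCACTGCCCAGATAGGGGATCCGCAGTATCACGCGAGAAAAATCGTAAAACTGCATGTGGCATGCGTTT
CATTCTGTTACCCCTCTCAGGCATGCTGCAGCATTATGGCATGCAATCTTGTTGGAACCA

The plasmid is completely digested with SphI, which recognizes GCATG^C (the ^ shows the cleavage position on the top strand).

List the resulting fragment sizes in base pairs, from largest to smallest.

SphI sites (GCATGC) start at positions 71, 101, 119.
SphI cuts after base 5 of each site (before the last base), so after positions 75, 105, 123.
Circular molecule, 3 cuts → 3 fragments:
  76–105 → 30 bp
  106–123 → 18 bp
  124–140 then 1–75 → 17 + 75 = 92 bp
Sorted largest to smallest: 92, 30, 18 bp.

92, 30, 18 bp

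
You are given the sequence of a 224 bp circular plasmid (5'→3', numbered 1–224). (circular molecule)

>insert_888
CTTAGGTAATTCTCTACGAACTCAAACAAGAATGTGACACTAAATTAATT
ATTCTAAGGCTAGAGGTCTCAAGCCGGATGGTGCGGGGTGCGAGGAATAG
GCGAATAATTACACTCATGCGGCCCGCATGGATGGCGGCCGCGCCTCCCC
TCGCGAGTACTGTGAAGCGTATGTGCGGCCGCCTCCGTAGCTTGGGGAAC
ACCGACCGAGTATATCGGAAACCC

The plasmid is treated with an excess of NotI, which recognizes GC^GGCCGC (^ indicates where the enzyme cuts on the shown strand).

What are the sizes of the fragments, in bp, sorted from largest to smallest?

NotI sites (GCGGCCGC) start at positions 135, 175.
NotI cuts after base 2 of each site, so after positions 136, 176.
Circular molecule, 2 cuts → 2 fragments:
  137–176 → 40 bp
  177–224 then 1–136 → 48 + 136 = 184 bp
Sorted largest to smallest: 184, 40 bp.

184, 40 bp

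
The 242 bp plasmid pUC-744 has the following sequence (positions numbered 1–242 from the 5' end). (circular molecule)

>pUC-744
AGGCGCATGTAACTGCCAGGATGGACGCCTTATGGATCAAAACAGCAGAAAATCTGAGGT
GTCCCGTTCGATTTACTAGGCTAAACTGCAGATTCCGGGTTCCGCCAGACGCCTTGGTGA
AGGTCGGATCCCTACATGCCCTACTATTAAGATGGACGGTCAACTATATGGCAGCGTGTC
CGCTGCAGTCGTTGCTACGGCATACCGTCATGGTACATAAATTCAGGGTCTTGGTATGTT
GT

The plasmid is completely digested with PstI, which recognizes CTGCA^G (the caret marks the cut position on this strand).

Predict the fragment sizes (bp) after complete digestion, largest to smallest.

PstI sites (CTGCAG) start at positions 86, 183.
PstI cuts after base 5 of each site (before the last base), so after positions 90, 187.
Circular molecule, 2 cuts → 2 fragments:
  91–187 → 97 bp
  188–242 then 1–90 → 55 + 90 = 145 bp
Sorted largest to smallest: 145, 97 bp.

145, 97 bp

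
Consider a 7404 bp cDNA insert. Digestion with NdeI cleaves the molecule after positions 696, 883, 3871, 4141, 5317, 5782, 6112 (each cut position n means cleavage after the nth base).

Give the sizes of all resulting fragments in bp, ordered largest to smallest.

2988, 1292, 1176, 696, 465, 330, 270, 187 bp

Linear molecule, 7 cuts → 8 fragments:
  696 − 0 = 696 bp
  883 − 696 = 187 bp
  3871 − 883 = 2988 bp
  4141 − 3871 = 270 bp
  5317 − 4141 = 1176 bp
  5782 − 5317 = 465 bp
  6112 − 5782 = 330 bp
  7404 − 6112 = 1292 bp
Sorted largest to smallest: 2988, 1292, 1176, 696, 465, 330, 270, 187 bp.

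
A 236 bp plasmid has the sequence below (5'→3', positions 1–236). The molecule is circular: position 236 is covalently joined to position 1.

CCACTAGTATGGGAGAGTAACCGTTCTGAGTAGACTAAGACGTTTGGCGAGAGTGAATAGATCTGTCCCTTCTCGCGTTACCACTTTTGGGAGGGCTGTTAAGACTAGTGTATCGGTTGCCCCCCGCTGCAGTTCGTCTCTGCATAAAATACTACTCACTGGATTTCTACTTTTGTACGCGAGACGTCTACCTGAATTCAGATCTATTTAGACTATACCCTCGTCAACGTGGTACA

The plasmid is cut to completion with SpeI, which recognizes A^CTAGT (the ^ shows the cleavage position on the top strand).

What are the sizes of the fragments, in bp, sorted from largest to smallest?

SpeI sites (ACTAGT) start at positions 3, 104.
SpeI cuts after the first base of each site, so after positions 3, 104.
Circular molecule, 2 cuts → 2 fragments:
  4–104 → 101 bp
  105–236 then 1–3 → 132 + 3 = 135 bp
Sorted largest to smallest: 135, 101 bp.

135, 101 bp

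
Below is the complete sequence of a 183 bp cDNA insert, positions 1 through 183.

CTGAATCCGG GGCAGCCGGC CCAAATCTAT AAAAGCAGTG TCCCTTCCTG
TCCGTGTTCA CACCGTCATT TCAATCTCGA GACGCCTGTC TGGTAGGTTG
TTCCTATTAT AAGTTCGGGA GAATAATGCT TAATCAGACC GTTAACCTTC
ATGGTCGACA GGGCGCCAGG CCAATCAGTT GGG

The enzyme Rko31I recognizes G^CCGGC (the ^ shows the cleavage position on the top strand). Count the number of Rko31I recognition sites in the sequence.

1

GCCGGC occurs starting at position 15.
Rko31I cuts at 1 site.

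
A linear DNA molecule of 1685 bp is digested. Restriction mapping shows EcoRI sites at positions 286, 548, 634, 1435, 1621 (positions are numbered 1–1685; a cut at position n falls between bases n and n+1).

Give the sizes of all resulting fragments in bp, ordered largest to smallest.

801, 286, 262, 186, 86, 64 bp

Linear molecule, 5 cuts → 6 fragments:
  286 − 0 = 286 bp
  548 − 286 = 262 bp
  634 − 548 = 86 bp
  1435 − 634 = 801 bp
  1621 − 1435 = 186 bp
  1685 − 1621 = 64 bp
Sorted largest to smallest: 801, 286, 262, 186, 86, 64 bp.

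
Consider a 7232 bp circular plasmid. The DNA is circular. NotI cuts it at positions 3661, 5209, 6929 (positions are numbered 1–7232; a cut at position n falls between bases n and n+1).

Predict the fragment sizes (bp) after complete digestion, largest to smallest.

Circular molecule, 3 cuts → 3 fragments:
  5209 − 3661 = 1548 bp
  6929 − 5209 = 1720 bp
  wrap: 7232 − 6929 + 3661 = 3964 bp
Sorted largest to smallest: 3964, 1720, 1548 bp.

3964, 1720, 1548 bp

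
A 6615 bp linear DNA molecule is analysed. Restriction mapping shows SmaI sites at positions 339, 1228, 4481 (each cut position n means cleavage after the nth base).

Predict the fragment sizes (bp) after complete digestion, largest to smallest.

Linear molecule, 3 cuts → 4 fragments:
  339 − 0 = 339 bp
  1228 − 339 = 889 bp
  4481 − 1228 = 3253 bp
  6615 − 4481 = 2134 bp
Sorted largest to smallest: 3253, 2134, 889, 339 bp.

3253, 2134, 889, 339 bp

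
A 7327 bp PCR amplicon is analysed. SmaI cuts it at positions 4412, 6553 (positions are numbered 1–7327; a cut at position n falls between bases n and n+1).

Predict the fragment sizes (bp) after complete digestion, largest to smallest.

4412, 2141, 774 bp

Linear molecule, 2 cuts → 3 fragments:
  4412 − 0 = 4412 bp
  6553 − 4412 = 2141 bp
  7327 − 6553 = 774 bp
Sorted largest to smallest: 4412, 2141, 774 bp.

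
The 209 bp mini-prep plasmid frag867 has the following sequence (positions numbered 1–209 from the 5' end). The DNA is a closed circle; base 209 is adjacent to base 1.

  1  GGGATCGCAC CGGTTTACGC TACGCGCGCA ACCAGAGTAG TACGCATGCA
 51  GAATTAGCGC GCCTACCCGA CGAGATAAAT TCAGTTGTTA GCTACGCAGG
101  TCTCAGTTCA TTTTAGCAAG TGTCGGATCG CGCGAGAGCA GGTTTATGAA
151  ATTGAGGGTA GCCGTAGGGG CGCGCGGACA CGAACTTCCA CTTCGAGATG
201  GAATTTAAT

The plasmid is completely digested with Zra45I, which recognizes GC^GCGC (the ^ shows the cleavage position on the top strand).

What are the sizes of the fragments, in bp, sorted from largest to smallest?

Zra45I sites (GCGCGC) start at positions 24, 57, 170.
Zra45I cuts after base 2 of each site, so after positions 25, 58, 171.
Circular molecule, 3 cuts → 3 fragments:
  26–58 → 33 bp
  59–171 → 113 bp
  172–209 then 1–25 → 38 + 25 = 63 bp
Sorted largest to smallest: 113, 63, 33 bp.

113, 63, 33 bp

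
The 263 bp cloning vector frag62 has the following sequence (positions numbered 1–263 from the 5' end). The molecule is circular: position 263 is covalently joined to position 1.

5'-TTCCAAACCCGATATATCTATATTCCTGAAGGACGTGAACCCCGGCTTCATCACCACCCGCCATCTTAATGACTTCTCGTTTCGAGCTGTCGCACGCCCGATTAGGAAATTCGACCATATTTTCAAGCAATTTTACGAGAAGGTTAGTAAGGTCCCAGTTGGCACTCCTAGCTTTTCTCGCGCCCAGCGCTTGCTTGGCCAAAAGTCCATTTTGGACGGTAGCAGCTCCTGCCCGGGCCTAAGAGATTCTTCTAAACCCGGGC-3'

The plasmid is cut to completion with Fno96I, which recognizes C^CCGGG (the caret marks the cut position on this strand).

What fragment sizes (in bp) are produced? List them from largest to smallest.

Fno96I sites (CCCGGG) start at positions 232, 257.
Fno96I cuts after the first base of each site, so after positions 232, 257.
Circular molecule, 2 cuts → 2 fragments:
  233–257 → 25 bp
  258–263 then 1–232 → 6 + 232 = 238 bp
Sorted largest to smallest: 238, 25 bp.

238, 25 bp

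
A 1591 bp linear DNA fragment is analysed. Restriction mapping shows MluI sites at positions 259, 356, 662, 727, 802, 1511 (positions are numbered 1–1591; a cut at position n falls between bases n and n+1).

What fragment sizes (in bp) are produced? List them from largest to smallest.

709, 306, 259, 97, 80, 75, 65 bp

Linear molecule, 6 cuts → 7 fragments:
  259 − 0 = 259 bp
  356 − 259 = 97 bp
  662 − 356 = 306 bp
  727 − 662 = 65 bp
  802 − 727 = 75 bp
  1511 − 802 = 709 bp
  1591 − 1511 = 80 bp
Sorted largest to smallest: 709, 306, 259, 97, 80, 75, 65 bp.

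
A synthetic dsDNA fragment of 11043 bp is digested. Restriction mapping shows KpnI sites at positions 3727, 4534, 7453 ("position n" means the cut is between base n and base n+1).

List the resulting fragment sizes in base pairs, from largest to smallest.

3727, 3590, 2919, 807 bp

Linear molecule, 3 cuts → 4 fragments:
  3727 − 0 = 3727 bp
  4534 − 3727 = 807 bp
  7453 − 4534 = 2919 bp
  11043 − 7453 = 3590 bp
Sorted largest to smallest: 3727, 3590, 2919, 807 bp.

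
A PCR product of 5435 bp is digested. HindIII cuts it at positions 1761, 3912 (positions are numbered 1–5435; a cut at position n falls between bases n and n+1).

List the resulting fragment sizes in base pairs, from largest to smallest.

2151, 1761, 1523 bp

Linear molecule, 2 cuts → 3 fragments:
  1761 − 0 = 1761 bp
  3912 − 1761 = 2151 bp
  5435 − 3912 = 1523 bp
Sorted largest to smallest: 2151, 1761, 1523 bp.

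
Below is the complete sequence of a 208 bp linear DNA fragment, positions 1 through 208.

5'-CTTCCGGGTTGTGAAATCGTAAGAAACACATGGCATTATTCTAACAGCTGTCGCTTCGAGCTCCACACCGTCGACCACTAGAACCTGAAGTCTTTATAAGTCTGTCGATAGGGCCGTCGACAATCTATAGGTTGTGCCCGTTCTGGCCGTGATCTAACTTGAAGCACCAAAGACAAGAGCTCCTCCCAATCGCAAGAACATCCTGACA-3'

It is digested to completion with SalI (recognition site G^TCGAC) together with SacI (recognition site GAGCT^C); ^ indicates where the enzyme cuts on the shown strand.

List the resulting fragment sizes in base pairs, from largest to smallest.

SalI sites (GTCGAC) start at positions 70, 116.
SalI cuts after the first base of each site, so after positions 70, 116.
SacI sites (GAGCTC) start at positions 58, 177.
SacI cuts after base 5 of each site (before the last base), so after positions 62, 181.
Combined cut positions: 62, 70, 116, 181.
Linear molecule, 4 cuts → 5 fragments:
  1–62 → 62 bp
  63–70 → 8 bp
  71–116 → 46 bp
  117–181 → 65 bp
  182–208 → 27 bp
Sorted largest to smallest: 65, 62, 46, 27, 8 bp.

65, 62, 46, 27, 8 bp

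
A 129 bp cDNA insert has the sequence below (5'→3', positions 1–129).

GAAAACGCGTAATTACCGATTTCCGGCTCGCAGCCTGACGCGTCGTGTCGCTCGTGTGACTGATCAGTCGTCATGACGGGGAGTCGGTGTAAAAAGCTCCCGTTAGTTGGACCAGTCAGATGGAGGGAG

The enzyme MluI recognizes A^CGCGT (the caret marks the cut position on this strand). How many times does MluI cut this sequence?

2

ACGCGT occurs starting at positions 5, 38.
MluI cuts at 2 sites.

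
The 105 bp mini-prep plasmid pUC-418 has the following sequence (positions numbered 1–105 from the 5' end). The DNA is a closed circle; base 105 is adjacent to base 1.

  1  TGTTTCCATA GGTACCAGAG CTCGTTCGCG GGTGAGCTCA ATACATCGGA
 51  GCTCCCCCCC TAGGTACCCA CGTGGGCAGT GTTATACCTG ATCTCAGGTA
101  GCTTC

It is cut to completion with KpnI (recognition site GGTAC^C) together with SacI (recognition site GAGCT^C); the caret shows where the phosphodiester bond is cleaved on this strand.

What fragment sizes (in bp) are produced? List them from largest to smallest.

KpnI sites (GGTACC) start at positions 11, 63.
KpnI cuts after base 5 of each site (before the last base), so after positions 15, 67.
SacI sites (GAGCTC) start at positions 18, 34, 49.
SacI cuts after base 5 of each site (before the last base), so after positions 22, 38, 53.
Combined cut positions: 15, 22, 38, 53, 67.
Circular molecule, 5 cuts → 5 fragments:
  16–22 → 7 bp
  23–38 → 16 bp
  39–53 → 15 bp
  54–67 → 14 bp
  68–105 then 1–15 → 38 + 15 = 53 bp
Sorted largest to smallest: 53, 16, 15, 14, 7 bp.

53, 16, 15, 14, 7 bp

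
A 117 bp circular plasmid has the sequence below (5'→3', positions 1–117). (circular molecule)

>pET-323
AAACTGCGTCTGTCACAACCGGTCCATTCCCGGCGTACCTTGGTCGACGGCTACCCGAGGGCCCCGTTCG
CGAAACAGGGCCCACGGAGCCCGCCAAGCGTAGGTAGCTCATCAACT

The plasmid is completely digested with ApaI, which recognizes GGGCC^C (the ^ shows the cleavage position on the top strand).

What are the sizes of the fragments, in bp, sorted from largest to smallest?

98, 19 bp

ApaI sites (GGGCCC) start at positions 59, 78.
ApaI cuts after base 5 of each site (before the last base), so after positions 63, 82.
Circular molecule, 2 cuts → 2 fragments:
  64–82 → 19 bp
  83–117 then 1–63 → 35 + 63 = 98 bp
Sorted largest to smallest: 98, 19 bp.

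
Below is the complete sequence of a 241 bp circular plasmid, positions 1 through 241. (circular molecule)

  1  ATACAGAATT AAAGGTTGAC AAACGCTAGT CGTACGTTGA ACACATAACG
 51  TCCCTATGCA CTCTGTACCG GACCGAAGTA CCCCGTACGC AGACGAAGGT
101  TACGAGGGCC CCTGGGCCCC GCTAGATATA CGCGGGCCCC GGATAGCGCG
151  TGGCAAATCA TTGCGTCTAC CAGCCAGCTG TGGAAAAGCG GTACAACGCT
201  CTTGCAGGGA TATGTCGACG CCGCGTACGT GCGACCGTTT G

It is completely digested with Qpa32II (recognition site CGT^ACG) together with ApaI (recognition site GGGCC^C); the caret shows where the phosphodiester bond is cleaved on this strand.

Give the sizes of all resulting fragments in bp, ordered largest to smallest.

Qpa32II sites (CGTACG) start at positions 31, 84, 224.
Qpa32II cuts after base 3 of each site, so after positions 33, 86, 226.
ApaI sites (GGGCCC) start at positions 106, 114, 134.
ApaI cuts after base 5 of each site (before the last base), so after positions 110, 118, 138.
Combined cut positions: 33, 86, 110, 118, 138, 226.
Circular molecule, 6 cuts → 6 fragments:
  34–86 → 53 bp
  87–110 → 24 bp
  111–118 → 8 bp
  119–138 → 20 bp
  139–226 → 88 bp
  227–241 then 1–33 → 15 + 33 = 48 bp
Sorted largest to smallest: 88, 53, 48, 24, 20, 8 bp.

88, 53, 48, 24, 20, 8 bp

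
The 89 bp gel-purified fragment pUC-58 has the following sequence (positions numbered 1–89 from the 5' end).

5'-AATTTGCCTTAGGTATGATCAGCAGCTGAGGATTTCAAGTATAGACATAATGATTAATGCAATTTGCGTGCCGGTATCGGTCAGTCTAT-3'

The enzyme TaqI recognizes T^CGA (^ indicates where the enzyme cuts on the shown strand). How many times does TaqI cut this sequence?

0

No occurrence of TCGA is present in the sequence.
TaqI does not cut: 0 sites.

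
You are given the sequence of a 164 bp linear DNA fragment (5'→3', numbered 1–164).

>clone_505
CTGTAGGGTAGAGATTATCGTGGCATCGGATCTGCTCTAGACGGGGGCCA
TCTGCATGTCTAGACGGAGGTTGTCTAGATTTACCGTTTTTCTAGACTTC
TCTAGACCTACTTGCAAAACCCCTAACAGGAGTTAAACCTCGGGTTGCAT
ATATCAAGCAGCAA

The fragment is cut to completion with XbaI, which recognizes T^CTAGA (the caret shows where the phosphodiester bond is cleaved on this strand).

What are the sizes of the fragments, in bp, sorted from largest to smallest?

63, 36, 23, 17, 15, 10 bp

XbaI sites (TCTAGA) start at positions 36, 59, 74, 91, 101.
XbaI cuts after the first base of each site, so after positions 36, 59, 74, 91, 101.
Linear molecule, 5 cuts → 6 fragments:
  1–36 → 36 bp
  37–59 → 23 bp
  60–74 → 15 bp
  75–91 → 17 bp
  92–101 → 10 bp
  102–164 → 63 bp
Sorted largest to smallest: 63, 36, 23, 17, 15, 10 bp.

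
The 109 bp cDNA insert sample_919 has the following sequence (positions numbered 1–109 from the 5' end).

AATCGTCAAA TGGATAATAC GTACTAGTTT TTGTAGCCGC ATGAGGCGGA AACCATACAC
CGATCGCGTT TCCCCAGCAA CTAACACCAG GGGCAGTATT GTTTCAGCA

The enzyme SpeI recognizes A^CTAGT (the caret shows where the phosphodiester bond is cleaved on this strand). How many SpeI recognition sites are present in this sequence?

1

ACTAGT occurs starting at position 23.
SpeI cuts at 1 site.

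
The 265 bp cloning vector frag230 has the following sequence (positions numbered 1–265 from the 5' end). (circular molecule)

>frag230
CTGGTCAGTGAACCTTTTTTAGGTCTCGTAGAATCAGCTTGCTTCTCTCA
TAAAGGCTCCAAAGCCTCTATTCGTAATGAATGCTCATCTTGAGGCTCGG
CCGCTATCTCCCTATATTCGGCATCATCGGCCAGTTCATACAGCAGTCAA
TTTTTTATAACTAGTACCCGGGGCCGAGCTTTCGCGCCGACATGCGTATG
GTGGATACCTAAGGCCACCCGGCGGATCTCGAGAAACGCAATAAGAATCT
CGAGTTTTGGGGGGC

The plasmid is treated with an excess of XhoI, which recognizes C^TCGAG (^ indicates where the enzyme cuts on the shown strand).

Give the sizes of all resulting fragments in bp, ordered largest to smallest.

XhoI sites (CTCGAG) start at positions 228, 249.
XhoI cuts after the first base of each site, so after positions 228, 249.
Circular molecule, 2 cuts → 2 fragments:
  229–249 → 21 bp
  250–265 then 1–228 → 16 + 228 = 244 bp
Sorted largest to smallest: 244, 21 bp.

244, 21 bp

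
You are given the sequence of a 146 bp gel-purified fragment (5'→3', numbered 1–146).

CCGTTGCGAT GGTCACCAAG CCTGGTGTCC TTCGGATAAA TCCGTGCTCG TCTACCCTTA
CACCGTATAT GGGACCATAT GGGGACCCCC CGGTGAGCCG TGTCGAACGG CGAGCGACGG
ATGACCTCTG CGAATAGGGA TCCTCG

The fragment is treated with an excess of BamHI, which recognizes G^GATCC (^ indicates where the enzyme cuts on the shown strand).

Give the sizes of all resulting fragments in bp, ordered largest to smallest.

138, 8 bp

The BamHI site (GGATCC) starts at position 138.
BamHI cuts after the first base of each site, so after position 138.
Linear molecule, 1 cut → 2 fragments:
  1–138 → 138 bp
  139–146 → 8 bp
Sorted largest to smallest: 138, 8 bp.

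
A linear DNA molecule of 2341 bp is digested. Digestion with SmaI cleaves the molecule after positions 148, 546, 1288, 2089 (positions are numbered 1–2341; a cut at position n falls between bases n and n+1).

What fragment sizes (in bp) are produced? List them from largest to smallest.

Linear molecule, 4 cuts → 5 fragments:
  148 − 0 = 148 bp
  546 − 148 = 398 bp
  1288 − 546 = 742 bp
  2089 − 1288 = 801 bp
  2341 − 2089 = 252 bp
Sorted largest to smallest: 801, 742, 398, 252, 148 bp.

801, 742, 398, 252, 148 bp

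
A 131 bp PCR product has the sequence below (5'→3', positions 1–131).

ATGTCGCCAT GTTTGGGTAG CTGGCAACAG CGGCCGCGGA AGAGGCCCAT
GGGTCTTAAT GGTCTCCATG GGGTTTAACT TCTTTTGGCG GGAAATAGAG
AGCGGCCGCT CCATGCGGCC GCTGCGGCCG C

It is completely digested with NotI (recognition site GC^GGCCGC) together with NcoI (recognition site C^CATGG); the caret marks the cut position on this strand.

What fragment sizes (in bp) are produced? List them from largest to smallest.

37, 31, 19, 16, 13, 9, 6 bp

NotI sites (GCGGCCGC) start at positions 30, 102, 115, 124.
NotI cuts after base 2 of each site, so after positions 31, 103, 116, 125.
NcoI sites (CCATGG) start at positions 47, 66.
NcoI cuts after the first base of each site, so after positions 47, 66.
Combined cut positions: 31, 47, 66, 103, 116, 125.
Linear molecule, 6 cuts → 7 fragments:
  1–31 → 31 bp
  32–47 → 16 bp
  48–66 → 19 bp
  67–103 → 37 bp
  104–116 → 13 bp
  117–125 → 9 bp
  126–131 → 6 bp
Sorted largest to smallest: 37, 31, 19, 16, 13, 9, 6 bp.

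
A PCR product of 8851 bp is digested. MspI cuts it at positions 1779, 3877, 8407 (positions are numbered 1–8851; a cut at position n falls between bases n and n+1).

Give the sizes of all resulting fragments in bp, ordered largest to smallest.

4530, 2098, 1779, 444 bp

Linear molecule, 3 cuts → 4 fragments:
  1779 − 0 = 1779 bp
  3877 − 1779 = 2098 bp
  8407 − 3877 = 4530 bp
  8851 − 8407 = 444 bp
Sorted largest to smallest: 4530, 2098, 1779, 444 bp.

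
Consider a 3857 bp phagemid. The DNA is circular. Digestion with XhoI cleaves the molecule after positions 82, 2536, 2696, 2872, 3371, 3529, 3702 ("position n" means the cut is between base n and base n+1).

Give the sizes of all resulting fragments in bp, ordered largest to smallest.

2454, 499, 237, 176, 173, 160, 158 bp

Circular molecule, 7 cuts → 7 fragments:
  2536 − 82 = 2454 bp
  2696 − 2536 = 160 bp
  2872 − 2696 = 176 bp
  3371 − 2872 = 499 bp
  3529 − 3371 = 158 bp
  3702 − 3529 = 173 bp
  wrap: 3857 − 3702 + 82 = 237 bp
Sorted largest to smallest: 2454, 499, 237, 176, 173, 160, 158 bp.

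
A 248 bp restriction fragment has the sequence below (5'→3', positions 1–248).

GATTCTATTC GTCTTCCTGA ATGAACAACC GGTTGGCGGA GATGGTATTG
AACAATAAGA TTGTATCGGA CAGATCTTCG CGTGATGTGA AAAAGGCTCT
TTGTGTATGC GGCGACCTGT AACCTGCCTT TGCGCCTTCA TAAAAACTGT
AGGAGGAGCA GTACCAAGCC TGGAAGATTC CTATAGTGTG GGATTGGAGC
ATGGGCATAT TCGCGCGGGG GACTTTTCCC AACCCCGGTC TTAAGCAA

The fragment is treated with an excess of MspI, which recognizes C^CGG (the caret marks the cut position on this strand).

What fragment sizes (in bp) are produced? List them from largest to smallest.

206, 29, 13 bp

MspI sites (CCGG) start at positions 29, 235.
MspI cuts after the first base of each site, so after positions 29, 235.
Linear molecule, 2 cuts → 3 fragments:
  1–29 → 29 bp
  30–235 → 206 bp
  236–248 → 13 bp
Sorted largest to smallest: 206, 29, 13 bp.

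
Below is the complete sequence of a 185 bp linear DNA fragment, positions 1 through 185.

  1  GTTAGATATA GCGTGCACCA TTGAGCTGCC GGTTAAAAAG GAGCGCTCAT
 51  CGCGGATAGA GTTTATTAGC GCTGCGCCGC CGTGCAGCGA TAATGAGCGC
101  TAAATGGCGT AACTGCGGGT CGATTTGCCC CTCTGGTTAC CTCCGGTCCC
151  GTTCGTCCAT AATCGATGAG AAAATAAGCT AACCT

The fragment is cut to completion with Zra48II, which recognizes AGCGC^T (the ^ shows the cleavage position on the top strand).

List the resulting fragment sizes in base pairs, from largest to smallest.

85, 46, 28, 26 bp

Zra48II sites (AGCGCT) start at positions 42, 68, 96.
Zra48II cuts after base 5 of each site (before the last base), so after positions 46, 72, 100.
Linear molecule, 3 cuts → 4 fragments:
  1–46 → 46 bp
  47–72 → 26 bp
  73–100 → 28 bp
  101–185 → 85 bp
Sorted largest to smallest: 85, 46, 28, 26 bp.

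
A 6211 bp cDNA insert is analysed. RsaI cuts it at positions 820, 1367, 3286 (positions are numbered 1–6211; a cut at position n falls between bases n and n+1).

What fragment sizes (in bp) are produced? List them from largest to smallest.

Linear molecule, 3 cuts → 4 fragments:
  820 − 0 = 820 bp
  1367 − 820 = 547 bp
  3286 − 1367 = 1919 bp
  6211 − 3286 = 2925 bp
Sorted largest to smallest: 2925, 1919, 820, 547 bp.

2925, 1919, 820, 547 bp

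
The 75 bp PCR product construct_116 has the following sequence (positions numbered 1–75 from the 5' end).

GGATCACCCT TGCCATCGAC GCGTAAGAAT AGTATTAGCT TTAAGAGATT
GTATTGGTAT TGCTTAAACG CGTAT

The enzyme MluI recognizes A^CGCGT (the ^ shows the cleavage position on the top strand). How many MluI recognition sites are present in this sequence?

2

ACGCGT occurs starting at positions 19, 68.
MluI cuts at 2 sites.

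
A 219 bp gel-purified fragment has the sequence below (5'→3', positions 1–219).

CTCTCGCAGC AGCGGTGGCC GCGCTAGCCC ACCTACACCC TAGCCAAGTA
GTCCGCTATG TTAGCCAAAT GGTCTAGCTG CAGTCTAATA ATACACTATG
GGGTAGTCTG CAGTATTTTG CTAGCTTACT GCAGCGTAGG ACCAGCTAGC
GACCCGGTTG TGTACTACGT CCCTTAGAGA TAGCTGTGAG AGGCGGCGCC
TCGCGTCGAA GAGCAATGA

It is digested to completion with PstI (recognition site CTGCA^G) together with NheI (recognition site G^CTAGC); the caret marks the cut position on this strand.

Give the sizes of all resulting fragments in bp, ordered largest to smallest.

74, 59, 30, 23, 13, 12, 8 bp

PstI sites (CTGCAG) start at positions 78, 108, 129.
PstI cuts after base 5 of each site (before the last base), so after positions 82, 112, 133.
NheI sites (GCTAGC) start at positions 23, 120, 145.
NheI cuts after the first base of each site, so after positions 23, 120, 145.
Combined cut positions: 23, 82, 112, 120, 133, 145.
Linear molecule, 6 cuts → 7 fragments:
  1–23 → 23 bp
  24–82 → 59 bp
  83–112 → 30 bp
  113–120 → 8 bp
  121–133 → 13 bp
  134–145 → 12 bp
  146–219 → 74 bp
Sorted largest to smallest: 74, 59, 30, 23, 13, 12, 8 bp.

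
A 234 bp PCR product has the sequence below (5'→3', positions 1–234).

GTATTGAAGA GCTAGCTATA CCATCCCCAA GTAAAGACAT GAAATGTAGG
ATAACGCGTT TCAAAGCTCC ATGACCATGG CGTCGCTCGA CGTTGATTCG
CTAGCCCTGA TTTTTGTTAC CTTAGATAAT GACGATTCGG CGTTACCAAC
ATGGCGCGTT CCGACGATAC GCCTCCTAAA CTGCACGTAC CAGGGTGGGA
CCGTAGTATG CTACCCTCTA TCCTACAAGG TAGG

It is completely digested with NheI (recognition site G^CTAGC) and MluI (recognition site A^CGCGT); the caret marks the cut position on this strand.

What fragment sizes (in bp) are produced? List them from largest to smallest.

NheI sites (GCTAGC) start at positions 11, 100.
NheI cuts after the first base of each site, so after positions 11, 100.
The MluI site (ACGCGT) starts at position 54.
MluI cuts after the first base of each site, so after position 54.
Combined cut positions: 11, 54, 100.
Linear molecule, 3 cuts → 4 fragments:
  1–11 → 11 bp
  12–54 → 43 bp
  55–100 → 46 bp
  101–234 → 134 bp
Sorted largest to smallest: 134, 46, 43, 11 bp.

134, 46, 43, 11 bp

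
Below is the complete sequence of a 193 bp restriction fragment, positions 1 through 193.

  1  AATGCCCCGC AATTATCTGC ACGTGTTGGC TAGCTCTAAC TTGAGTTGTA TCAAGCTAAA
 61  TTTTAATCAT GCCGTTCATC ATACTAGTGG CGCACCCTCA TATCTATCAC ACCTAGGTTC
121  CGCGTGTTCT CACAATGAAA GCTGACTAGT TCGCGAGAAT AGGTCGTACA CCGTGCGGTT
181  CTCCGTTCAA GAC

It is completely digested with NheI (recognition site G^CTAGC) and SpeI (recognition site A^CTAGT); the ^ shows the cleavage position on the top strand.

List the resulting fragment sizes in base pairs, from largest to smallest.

The NheI site (GCTAGC) starts at position 29.
NheI cuts after the first base of each site, so after position 29.
SpeI sites (ACTAGT) start at positions 83, 145.
SpeI cuts after the first base of each site, so after positions 83, 145.
Combined cut positions: 29, 83, 145.
Linear molecule, 3 cuts → 4 fragments:
  1–29 → 29 bp
  30–83 → 54 bp
  84–145 → 62 bp
  146–193 → 48 bp
Sorted largest to smallest: 62, 54, 48, 29 bp.

62, 54, 48, 29 bp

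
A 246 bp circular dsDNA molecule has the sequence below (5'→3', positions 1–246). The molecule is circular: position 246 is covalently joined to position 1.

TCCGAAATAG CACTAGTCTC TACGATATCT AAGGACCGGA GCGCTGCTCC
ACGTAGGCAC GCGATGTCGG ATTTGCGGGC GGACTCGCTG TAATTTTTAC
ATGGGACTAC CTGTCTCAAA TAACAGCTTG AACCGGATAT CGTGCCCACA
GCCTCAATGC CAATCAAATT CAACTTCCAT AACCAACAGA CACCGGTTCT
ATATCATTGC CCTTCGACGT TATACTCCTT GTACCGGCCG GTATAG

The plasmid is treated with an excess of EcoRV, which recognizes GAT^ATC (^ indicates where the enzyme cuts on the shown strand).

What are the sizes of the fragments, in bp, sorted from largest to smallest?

EcoRV sites (GATATC) start at positions 24, 136.
EcoRV cuts after base 3 of each site, so after positions 26, 138.
Circular molecule, 2 cuts → 2 fragments:
  27–138 → 112 bp
  139–246 then 1–26 → 108 + 26 = 134 bp
Sorted largest to smallest: 134, 112 bp.

134, 112 bp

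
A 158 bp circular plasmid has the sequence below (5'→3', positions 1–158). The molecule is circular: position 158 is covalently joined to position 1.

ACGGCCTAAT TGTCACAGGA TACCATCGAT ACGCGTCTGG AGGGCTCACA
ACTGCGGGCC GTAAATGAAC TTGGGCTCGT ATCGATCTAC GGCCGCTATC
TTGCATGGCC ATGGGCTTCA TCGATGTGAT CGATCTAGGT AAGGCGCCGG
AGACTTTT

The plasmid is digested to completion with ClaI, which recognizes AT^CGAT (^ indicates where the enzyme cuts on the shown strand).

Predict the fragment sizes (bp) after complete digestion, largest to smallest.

ClaI sites (ATCGAT) start at positions 25, 81, 120, 129.
ClaI cuts after base 2 of each site, so after positions 26, 82, 121, 130.
Circular molecule, 4 cuts → 4 fragments:
  27–82 → 56 bp
  83–121 → 39 bp
  122–130 → 9 bp
  131–158 then 1–26 → 28 + 26 = 54 bp
Sorted largest to smallest: 56, 54, 39, 9 bp.

56, 54, 39, 9 bp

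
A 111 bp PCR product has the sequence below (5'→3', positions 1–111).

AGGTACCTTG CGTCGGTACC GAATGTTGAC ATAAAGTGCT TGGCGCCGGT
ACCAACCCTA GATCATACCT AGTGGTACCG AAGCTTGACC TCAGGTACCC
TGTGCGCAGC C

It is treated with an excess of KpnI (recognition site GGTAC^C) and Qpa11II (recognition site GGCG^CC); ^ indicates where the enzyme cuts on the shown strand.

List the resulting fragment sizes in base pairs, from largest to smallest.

26, 26, 20, 13, 13, 7, 6 bp

KpnI sites (GGTACC) start at positions 2, 15, 48, 74, 94.
KpnI cuts after base 5 of each site (before the last base), so after positions 6, 19, 52, 78, 98.
The Qpa11II site (GGCGCC) starts at position 42.
Qpa11II cuts after base 4 of each site, so after position 45.
Combined cut positions: 6, 19, 45, 52, 78, 98.
Linear molecule, 6 cuts → 7 fragments:
  1–6 → 6 bp
  7–19 → 13 bp
  20–45 → 26 bp
  46–52 → 7 bp
  53–78 → 26 bp
  79–98 → 20 bp
  99–111 → 13 bp
Sorted largest to smallest: 26, 26, 20, 13, 13, 7, 6 bp.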